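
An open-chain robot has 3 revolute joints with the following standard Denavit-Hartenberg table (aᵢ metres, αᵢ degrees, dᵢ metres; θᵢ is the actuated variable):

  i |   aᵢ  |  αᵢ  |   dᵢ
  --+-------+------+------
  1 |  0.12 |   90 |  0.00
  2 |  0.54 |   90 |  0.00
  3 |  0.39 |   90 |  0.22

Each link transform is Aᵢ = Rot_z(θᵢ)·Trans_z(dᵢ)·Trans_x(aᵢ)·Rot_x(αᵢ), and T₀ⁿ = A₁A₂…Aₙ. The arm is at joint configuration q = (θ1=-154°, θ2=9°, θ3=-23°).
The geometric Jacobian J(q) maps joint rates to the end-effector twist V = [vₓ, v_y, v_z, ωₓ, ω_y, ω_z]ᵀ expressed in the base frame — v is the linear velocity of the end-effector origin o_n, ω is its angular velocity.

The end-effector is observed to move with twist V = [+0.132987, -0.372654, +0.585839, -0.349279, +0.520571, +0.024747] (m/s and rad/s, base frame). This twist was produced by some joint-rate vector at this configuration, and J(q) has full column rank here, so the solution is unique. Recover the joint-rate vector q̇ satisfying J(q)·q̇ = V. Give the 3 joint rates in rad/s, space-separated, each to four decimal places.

o_n = [-0.8701, -0.5939, -0.0767]
J₁: ẑ×o_n = [0.5939, -0.8701, 0.0000], ω = ẑ
J2: z=[-0.4384, 0.8988, 0.0000] o=[-0.1079, -0.0526, 0.0000] → [-0.0689, -0.0336, 0.9223, -0.4384, 0.8988, 0.0000]
J3: z=[-0.1406, -0.0686, -0.9877] o=[-0.5872, -0.2864, 0.0845] → [-0.2927, 0.2567, 0.0238, -0.1406, -0.0686, -0.9877]
q̇ = J⁺·V = [0.5660, 0.6210, 0.5480]

0.5660 0.6210 0.5480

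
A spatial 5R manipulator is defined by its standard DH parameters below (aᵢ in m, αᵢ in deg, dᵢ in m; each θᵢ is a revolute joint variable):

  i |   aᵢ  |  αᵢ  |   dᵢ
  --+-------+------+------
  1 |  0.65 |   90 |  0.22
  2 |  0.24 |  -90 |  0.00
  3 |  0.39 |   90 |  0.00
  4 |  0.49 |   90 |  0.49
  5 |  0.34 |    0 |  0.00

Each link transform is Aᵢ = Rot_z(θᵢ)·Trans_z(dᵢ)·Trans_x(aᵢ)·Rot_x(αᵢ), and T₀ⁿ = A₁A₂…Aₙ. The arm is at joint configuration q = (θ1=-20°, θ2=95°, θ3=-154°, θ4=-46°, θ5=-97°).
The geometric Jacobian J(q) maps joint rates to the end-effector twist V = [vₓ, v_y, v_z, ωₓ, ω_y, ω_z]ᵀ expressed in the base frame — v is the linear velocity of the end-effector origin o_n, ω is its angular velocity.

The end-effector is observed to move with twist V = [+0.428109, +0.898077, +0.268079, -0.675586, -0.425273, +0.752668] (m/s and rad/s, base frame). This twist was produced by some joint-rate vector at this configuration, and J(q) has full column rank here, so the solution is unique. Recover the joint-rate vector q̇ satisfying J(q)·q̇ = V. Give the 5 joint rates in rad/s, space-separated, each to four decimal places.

o_n = [0.8920, -0.5061, -0.2076]
J₁: ẑ×o_n = [0.5061, 0.8920, -0.0000], ω = ẑ
J2: z=[-0.3420, -0.9397, 0.0000] o=[0.6108, -0.2223, 0.2200] → [0.4018, -0.1462, 0.3613, -0.3420, -0.9397, 0.0000]
J3: z=[-0.9361, 0.3407, -0.0872] o=[0.5911, -0.2152, 0.4591] → [-0.2525, -0.6503, 0.1698, -0.9361, 0.3407, -0.0872]
J4: z=[0.3433, 0.8315, -0.4367] o=[0.5614, -0.3863, 0.1099] → [-0.3163, -0.0354, -0.3161, 0.3433, 0.8315, -0.4367]
J5: z=[0.7052, 0.0789, 0.7046] o=[1.0336, -0.2482, -0.3781] → [0.1951, -0.2200, -0.1706, 0.7052, 0.0789, 0.7046]
q̇ = J⁺·V = [0.8370, -0.2740, 0.0760, -0.7950, -0.6030]

0.8370 -0.2740 0.0760 -0.7950 -0.6030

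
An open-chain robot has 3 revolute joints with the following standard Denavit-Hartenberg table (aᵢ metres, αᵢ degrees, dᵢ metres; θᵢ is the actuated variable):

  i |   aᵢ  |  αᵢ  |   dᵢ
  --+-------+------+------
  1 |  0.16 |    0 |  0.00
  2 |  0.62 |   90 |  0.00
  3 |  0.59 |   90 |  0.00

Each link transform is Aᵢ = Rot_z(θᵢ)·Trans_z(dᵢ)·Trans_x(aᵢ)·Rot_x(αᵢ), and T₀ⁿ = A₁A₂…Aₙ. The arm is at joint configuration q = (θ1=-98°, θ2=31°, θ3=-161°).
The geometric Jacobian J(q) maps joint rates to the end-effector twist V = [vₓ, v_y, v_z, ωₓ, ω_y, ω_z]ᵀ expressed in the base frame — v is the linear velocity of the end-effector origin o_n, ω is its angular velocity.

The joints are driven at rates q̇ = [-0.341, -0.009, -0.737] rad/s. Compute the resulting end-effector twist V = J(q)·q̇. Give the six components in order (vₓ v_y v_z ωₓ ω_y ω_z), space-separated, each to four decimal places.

-0.1294 0.1294 0.4111 0.6784 0.2880 -0.3500

o_n = [0.0020, -0.2156, -0.1921]
J₁: ẑ×o_n = [0.2156, 0.0020, -0.0000], ω = ẑ
J2: z=[0.0000, 0.0000, 1.0000] o=[-0.0223, -0.1584, 0.0000] → [0.0572, 0.0243, -0.0000, 0.0000, 0.0000, 1.0000]
J3: z=[-0.9205, -0.3907, 0.0000] o=[0.2200, -0.7292, 0.0000] → [0.0751, -0.1768, -0.5579, -0.9205, -0.3907, 0.0000]
V = J·q̇ = [-0.1294, 0.1294, 0.4111, 0.6784, 0.2880, -0.3500]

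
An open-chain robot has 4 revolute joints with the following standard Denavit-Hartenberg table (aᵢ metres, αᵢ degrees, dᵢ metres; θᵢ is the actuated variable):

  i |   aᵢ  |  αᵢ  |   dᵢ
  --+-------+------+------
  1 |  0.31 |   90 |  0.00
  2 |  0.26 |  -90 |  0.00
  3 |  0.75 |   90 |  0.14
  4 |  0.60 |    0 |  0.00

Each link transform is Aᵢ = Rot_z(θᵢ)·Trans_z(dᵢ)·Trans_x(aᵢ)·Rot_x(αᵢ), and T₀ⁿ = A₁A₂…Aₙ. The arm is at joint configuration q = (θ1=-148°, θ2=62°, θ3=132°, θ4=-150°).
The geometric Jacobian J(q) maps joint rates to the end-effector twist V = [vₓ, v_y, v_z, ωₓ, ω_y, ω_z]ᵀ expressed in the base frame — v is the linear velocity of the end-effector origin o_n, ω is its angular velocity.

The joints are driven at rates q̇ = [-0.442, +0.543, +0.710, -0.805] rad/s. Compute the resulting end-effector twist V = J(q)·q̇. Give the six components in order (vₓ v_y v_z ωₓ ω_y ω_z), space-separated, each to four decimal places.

-0.0289 0.5837 0.3354 0.1966 1.3983 -0.6369

o_n = [-0.3341, -0.4107, 0.0183]
J₁: ẑ×o_n = [0.4107, -0.3341, 0.0000], ω = ẑ
J2: z=[-0.5299, 0.8480, 0.0000] o=[-0.2629, -0.1643, 0.0000] → [0.0156, 0.0097, 0.1910, -0.5299, 0.8480, 0.0000]
J3: z=[0.7488, 0.4679, 0.4695] o=[-0.3664, -0.2290, 0.2296] → [-0.0135, 0.1733, -0.1512, 0.7488, 0.4679, 0.4695]
J4: z=[0.0587, -0.7523, 0.6562] o=[0.2336, -0.5113, -0.1478] → [-0.1910, -0.3822, -0.4212, 0.0587, -0.7523, 0.6562]
V = J·q̇ = [-0.0289, 0.5837, 0.3354, 0.1966, 1.3983, -0.6369]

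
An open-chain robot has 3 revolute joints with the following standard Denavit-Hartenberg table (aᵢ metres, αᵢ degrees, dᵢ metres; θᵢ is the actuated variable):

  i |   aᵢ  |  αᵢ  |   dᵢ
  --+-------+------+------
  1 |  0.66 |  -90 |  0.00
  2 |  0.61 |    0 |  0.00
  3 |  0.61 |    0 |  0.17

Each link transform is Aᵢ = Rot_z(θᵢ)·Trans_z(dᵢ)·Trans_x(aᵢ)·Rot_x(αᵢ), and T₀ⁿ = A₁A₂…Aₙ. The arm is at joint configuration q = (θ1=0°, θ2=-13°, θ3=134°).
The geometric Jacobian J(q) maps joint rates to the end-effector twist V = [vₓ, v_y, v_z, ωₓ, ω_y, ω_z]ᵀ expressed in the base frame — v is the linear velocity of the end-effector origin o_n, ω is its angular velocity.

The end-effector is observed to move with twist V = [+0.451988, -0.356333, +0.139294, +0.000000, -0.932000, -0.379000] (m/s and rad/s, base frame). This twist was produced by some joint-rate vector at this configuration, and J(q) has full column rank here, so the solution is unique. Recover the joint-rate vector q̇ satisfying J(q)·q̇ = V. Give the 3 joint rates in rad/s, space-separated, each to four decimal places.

o_n = [0.9402, 0.1700, -0.3857]
J₁: ẑ×o_n = [-0.1700, 0.9402, 0.0000], ω = ẑ
J2: z=[0.0000, 1.0000, 0.0000] o=[0.6600, 0.0000, 0.0000] → [-0.3857, 0.0000, -0.2802, 0.0000, 1.0000, 0.0000]
J3: z=[0.0000, 1.0000, 0.0000] o=[1.2544, -0.0000, 0.1372] → [-0.5229, -0.0000, 0.3142, 0.0000, 1.0000, 0.0000]
q̇ = J⁺·V = [-0.3790, -0.7270, -0.2050]

-0.3790 -0.7270 -0.2050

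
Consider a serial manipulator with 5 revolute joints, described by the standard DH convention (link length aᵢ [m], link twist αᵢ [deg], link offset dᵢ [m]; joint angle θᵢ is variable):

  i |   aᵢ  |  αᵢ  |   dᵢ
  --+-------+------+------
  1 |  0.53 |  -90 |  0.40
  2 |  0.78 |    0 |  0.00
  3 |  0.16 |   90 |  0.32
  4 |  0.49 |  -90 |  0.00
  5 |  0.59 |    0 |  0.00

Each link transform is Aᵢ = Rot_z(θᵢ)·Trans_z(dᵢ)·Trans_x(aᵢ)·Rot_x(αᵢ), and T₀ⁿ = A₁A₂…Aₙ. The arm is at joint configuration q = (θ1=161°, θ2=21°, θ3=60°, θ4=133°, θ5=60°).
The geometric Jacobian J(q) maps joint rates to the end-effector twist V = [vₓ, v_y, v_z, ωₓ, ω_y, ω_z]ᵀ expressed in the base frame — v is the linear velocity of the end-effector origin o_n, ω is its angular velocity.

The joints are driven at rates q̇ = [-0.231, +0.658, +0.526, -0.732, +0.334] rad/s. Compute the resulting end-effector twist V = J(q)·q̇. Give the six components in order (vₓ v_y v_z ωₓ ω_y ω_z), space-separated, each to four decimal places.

o_n = [-0.9480, -0.6192, 0.4113]
J₁: ẑ×o_n = [0.6192, -0.9480, 0.0000], ω = ẑ
J2: z=[-0.3256, -0.9455, 0.0000] o=[-0.5011, 0.1726, 0.4000] → [-0.0107, 0.0037, -0.1648, -0.3256, -0.9455, 0.0000]
J3: z=[-0.3256, -0.9455, 0.0000] o=[-1.1896, 0.4096, 0.1205] → [-0.2750, 0.0947, 0.5634, -0.3256, -0.9455, 0.0000]
J4: z=[-0.9339, 0.3216, 0.1564] o=[-1.3175, 0.1152, -0.0376] → [0.2592, 0.4770, 0.5670, -0.9339, 0.3216, 0.1564]
J5: z=[0.3302, 0.6076, 0.7223] o=[-1.3847, -0.2406, 0.2925] → [0.3456, 0.2762, -0.3903, 0.3302, 0.6076, 0.7223]
V = J·q̇ = [-0.3690, 0.0143, -0.3575, 0.4084, -1.1519, -0.1042]

-0.3690 0.0143 -0.3575 0.4084 -1.1519 -0.1042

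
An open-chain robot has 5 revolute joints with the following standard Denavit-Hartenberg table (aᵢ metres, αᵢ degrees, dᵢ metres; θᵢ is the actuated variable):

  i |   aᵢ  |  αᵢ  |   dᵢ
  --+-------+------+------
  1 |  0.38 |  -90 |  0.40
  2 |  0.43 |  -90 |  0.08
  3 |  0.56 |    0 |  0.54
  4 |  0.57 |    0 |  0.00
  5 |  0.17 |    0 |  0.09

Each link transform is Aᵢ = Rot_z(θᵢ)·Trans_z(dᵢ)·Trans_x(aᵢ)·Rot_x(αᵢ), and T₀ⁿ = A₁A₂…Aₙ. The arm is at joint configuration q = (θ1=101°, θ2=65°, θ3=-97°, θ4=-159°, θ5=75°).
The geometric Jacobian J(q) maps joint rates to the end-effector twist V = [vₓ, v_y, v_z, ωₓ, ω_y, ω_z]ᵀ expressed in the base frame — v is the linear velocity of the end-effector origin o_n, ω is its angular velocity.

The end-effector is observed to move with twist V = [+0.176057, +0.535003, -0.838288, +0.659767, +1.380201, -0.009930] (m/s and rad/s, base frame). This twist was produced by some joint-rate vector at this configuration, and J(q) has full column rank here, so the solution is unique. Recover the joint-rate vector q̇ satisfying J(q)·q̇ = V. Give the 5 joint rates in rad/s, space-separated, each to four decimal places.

-0.5830 -0.9110 -0.2430 -0.6700 -0.4430

o_n = [-0.0462, -0.1803, 0.0849]
J₁: ẑ×o_n = [0.1803, -0.0462, 0.0000], ω = ẑ
J2: z=[-0.9816, -0.1908, 0.0000] o=[-0.0725, 0.3730, 0.4000] → [0.0601, -0.3093, 0.5482, -0.9816, -0.1908, 0.0000]
J3: z=[0.1729, -0.8897, -0.4226] o=[-0.1857, 0.5361, 0.0103] → [-0.3692, -0.0719, 0.0002, 0.1729, -0.8897, -0.4226]
J4: z=[0.1729, -0.8897, -0.4226] o=[-0.6324, -0.0786, -0.1561] → [-0.2574, -0.2894, 0.5039, 0.1729, -0.8897, -0.4226]
J5: z=[0.1729, -0.8897, -0.4226] o=[-0.0784, -0.0303, -0.0311] → [-0.1666, -0.0337, 0.0027, 0.1729, -0.8897, -0.4226]
q̇ = J⁺·V = [-0.5830, -0.9110, -0.2430, -0.6700, -0.4430]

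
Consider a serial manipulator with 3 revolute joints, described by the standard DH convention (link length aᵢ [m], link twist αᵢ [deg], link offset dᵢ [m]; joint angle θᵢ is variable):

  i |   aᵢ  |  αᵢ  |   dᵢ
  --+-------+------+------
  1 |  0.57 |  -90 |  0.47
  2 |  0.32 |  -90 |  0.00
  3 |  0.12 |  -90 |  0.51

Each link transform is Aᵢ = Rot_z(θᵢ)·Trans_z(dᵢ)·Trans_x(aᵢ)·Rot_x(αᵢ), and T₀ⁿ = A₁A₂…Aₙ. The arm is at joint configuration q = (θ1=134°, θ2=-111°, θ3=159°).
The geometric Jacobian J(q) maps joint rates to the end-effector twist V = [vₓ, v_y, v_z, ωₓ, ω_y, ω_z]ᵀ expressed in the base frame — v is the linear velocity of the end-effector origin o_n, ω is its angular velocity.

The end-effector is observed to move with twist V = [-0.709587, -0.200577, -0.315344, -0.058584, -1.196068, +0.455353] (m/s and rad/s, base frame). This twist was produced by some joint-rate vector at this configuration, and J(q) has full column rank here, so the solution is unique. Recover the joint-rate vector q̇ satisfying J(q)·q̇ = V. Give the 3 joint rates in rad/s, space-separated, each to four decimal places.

0.7700 0.8730 -0.8780

o_n = [-0.6440, 0.7288, 0.8469]
J₁: ẑ×o_n = [-0.7288, -0.6440, 0.0000], ω = ẑ
J2: z=[-0.7193, -0.6947, 0.0000] o=[-0.3960, 0.4100, 0.4700] → [-0.2618, 0.2711, -0.4016, -0.7193, -0.6947, 0.0000]
J3: z=[-0.6485, 0.6716, 0.3584] o=[-0.3163, 0.3275, 0.7687] → [-0.0913, -0.0667, -0.0401, -0.6485, 0.6716, 0.3584]
q̇ = J⁺·V = [0.7700, 0.8730, -0.8780]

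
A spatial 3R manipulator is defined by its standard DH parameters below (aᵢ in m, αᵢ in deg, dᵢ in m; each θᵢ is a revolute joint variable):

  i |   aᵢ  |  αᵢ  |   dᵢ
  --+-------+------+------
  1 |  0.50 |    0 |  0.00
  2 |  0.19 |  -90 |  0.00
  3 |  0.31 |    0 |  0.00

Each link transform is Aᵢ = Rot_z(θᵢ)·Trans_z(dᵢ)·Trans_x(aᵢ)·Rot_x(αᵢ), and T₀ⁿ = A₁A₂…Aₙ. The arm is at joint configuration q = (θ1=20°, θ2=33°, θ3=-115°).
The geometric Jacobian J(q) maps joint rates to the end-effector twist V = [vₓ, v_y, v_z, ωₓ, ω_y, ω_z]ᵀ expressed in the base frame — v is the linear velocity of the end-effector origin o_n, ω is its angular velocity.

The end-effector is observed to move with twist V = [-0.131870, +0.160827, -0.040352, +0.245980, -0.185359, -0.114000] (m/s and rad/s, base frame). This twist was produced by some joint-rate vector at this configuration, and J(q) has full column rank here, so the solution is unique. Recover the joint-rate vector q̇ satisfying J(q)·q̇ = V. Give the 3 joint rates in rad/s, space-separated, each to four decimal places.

o_n = [0.5053, 0.2181, 0.2810]
J₁: ẑ×o_n = [-0.2181, 0.5053, 0.0000], ω = ẑ
J2: z=[0.0000, 0.0000, 1.0000] o=[0.4698, 0.1710, 0.0000] → [-0.0471, 0.0355, 0.0000, 0.0000, 0.0000, 1.0000]
J3: z=[-0.7986, 0.6018, 0.0000] o=[0.5842, 0.3228, 0.0000] → [0.1691, 0.2244, 0.1310, -0.7986, 0.6018, 0.0000]
q̇ = J⁺·V = [0.4980, -0.6120, -0.3080]

0.4980 -0.6120 -0.3080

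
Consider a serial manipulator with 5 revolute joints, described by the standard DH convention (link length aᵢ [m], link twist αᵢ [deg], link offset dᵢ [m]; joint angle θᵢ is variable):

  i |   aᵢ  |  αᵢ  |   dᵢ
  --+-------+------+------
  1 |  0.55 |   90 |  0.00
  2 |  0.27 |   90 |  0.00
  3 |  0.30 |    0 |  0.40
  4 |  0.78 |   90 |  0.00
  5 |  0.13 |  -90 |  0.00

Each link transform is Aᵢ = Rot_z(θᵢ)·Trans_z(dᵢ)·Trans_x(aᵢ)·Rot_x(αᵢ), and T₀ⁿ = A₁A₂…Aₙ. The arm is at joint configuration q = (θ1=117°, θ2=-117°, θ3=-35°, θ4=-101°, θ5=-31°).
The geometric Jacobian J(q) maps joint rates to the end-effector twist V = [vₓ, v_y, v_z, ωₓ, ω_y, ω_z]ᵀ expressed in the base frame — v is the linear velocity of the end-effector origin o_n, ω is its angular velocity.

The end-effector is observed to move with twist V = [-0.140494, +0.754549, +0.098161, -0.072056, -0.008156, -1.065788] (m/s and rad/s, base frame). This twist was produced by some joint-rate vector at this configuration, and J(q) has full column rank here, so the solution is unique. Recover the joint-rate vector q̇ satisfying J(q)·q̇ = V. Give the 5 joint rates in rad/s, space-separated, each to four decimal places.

o_n = [-0.8459, -0.0828, 0.2630]
J₁: ẑ×o_n = [0.0828, -0.8459, 0.0000], ω = ẑ
J2: z=[0.8910, 0.4540, 0.0000] o=[-0.2497, 0.4901, 0.0000] → [0.1194, -0.2344, -0.2398, 0.8910, 0.4540, 0.0000]
J3: z=[0.4045, -0.7939, 0.4540] o=[-0.1940, 0.3808, -0.2406] → [-0.1893, -0.4996, -0.7051, 0.4045, -0.7939, 0.4540]
J4: z=[0.4045, -0.7939, 0.4540] o=[-0.1349, -0.1142, -0.2779] → [-0.4437, -0.5416, -0.5517, 0.4045, -0.7939, 0.4540]
J5: z=[0.4978, 0.6076, 0.6189] o=[-0.7333, -0.1333, 0.2220] → [-0.0063, -0.0901, 0.0935, 0.4978, 0.6076, 0.6189]
q̇ = J⁺·V = [-0.8470, 0.1220, -0.5530, 0.4310, -0.2640]

-0.8470 0.1220 -0.5530 0.4310 -0.2640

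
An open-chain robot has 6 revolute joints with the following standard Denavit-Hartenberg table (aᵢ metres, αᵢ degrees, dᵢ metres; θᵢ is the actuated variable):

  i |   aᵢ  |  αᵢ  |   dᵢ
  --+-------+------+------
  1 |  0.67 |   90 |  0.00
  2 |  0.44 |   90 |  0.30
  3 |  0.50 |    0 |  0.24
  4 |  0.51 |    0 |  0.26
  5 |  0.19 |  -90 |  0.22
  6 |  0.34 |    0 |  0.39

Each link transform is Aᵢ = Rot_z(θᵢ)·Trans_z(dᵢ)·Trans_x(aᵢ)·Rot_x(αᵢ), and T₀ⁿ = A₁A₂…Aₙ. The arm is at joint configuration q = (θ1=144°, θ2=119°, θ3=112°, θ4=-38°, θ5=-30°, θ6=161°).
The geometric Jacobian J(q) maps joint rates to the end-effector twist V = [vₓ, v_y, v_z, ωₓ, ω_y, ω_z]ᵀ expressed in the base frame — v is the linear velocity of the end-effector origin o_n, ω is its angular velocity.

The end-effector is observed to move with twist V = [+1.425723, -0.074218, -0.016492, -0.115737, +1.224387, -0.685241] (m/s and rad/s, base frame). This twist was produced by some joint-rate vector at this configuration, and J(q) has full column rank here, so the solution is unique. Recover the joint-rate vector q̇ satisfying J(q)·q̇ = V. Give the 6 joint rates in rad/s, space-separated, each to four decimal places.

-0.8970 0.7060 0.1820 0.2860 0.3460 0.3010

o_n = [-0.1141, 1.8666, 0.3197]
J₁: ẑ×o_n = [-1.8666, -0.1141, 0.0000], ω = ẑ
J2: z=[0.5878, 0.8090, 0.0000] o=[-0.5420, 0.3938, 0.0000] → [0.2586, -0.1879, 0.5194, 0.5878, 0.8090, 0.0000]
J3: z=[-0.7076, 0.5141, 0.4848] o=[-0.1931, 0.5111, 0.3848] → [-0.6906, -0.0078, -0.9997, -0.7076, 0.5141, 0.4848]
J4: z=[-0.7076, 0.5141, 0.4848] o=[-0.1639, 1.0629, 0.3374] → [-0.3987, 0.0117, -0.5943, -0.7076, 0.5141, 0.4848]
J5: z=[-0.7076, 0.5141, 0.4848] o=[-0.0046, 1.5532, 0.5864] → [-0.2890, -0.2418, -0.1655, -0.7076, 0.5141, 0.4848]
J6: z=[0.1504, 0.7799, -0.6076] o=[-0.0291, 1.7341, 0.8126] → [-0.3039, 0.1257, 0.0862, 0.1504, 0.7799, -0.6076]
q̇ = J⁺·V = [-0.8970, 0.7060, 0.1820, 0.2860, 0.3460, 0.3010]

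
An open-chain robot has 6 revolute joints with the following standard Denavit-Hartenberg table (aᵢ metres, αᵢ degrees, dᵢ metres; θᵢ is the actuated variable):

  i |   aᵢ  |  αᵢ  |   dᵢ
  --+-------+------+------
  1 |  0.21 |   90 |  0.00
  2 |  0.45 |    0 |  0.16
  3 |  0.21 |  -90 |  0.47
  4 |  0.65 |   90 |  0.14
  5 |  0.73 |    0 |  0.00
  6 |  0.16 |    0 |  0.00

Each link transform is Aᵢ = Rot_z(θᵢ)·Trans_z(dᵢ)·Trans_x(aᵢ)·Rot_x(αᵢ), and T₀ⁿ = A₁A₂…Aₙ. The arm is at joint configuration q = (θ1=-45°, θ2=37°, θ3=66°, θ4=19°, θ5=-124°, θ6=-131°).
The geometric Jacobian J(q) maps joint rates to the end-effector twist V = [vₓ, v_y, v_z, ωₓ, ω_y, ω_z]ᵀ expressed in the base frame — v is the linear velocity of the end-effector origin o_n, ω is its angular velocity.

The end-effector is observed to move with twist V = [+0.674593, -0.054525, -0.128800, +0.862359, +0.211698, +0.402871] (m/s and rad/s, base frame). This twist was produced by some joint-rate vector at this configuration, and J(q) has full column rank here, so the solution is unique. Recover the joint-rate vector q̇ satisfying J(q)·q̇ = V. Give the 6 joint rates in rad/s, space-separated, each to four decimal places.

0.5820 -0.9360 0.9840 -0.4080 0.0890 -0.9430

o_n = [0.1538, -0.9525, 0.7299]
J₁: ẑ×o_n = [0.9525, 0.1538, -0.0000], ω = ẑ
J2: z=[-0.7071, -0.7071, 0.0000] o=[0.1485, -0.1485, 0.0000] → [-0.5161, 0.5161, 0.5722, -0.7071, -0.7071, 0.0000]
J3: z=[-0.7071, -0.7071, 0.0000] o=[0.2895, -0.5158, 0.2708] → [-0.3246, 0.3246, 0.2128, -0.7071, -0.7071, 0.0000]
J4: z=[-0.6890, 0.6890, -0.2250] o=[-0.0763, -0.8147, 0.4754] → [0.1443, 0.1236, -0.0636, -0.6890, 0.6890, -0.2250]
J5: z=[-0.7204, -0.6168, 0.3172] o=[-0.1208, -0.4708, 1.0428] → [0.3457, -0.1383, 0.5163, -0.7204, -0.6168, 0.3172]
J6: z=[-0.7204, -0.6168, 0.3172] o=[0.2635, -1.0432, 0.8028] → [0.0162, -0.0874, -0.1331, -0.7204, -0.6168, 0.3172]
q̇ = J⁺·V = [0.5820, -0.9360, 0.9840, -0.4080, 0.0890, -0.9430]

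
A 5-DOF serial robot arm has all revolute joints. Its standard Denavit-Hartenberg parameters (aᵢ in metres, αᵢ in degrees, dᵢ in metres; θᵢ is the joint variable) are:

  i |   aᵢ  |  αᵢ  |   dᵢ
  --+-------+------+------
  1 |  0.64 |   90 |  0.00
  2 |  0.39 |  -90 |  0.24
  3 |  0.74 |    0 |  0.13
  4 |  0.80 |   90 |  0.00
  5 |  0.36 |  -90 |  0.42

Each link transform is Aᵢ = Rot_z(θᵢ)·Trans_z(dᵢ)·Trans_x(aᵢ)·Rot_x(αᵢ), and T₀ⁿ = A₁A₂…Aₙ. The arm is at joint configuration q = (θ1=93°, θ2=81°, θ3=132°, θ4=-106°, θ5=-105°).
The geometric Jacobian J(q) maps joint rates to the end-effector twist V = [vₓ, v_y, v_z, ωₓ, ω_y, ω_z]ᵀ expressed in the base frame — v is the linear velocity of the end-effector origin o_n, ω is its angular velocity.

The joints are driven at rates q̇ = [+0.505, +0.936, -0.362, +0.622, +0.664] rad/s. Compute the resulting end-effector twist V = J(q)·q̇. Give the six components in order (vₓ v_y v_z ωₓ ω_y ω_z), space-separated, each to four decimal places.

-0.9478 -0.6738 0.7152 1.5418 -0.1308 0.8332

o_n = [-0.2926, 0.9528, 0.6714]
J₁: ẑ×o_n = [-0.9528, -0.2926, 0.0000], ω = ẑ
J2: z=[0.9986, 0.0523, 0.0000] o=[-0.0335, 0.6391, 0.0000] → [0.0351, -0.6705, 0.3268, 0.9986, 0.0523, 0.0000]
J3: z=[0.0517, -0.9863, 0.1564] o=[0.2030, 0.7126, 0.3852] → [-0.3199, -0.0923, -0.4763, 0.0517, -0.9863, 0.1564]
J4: z=[0.0517, -0.9863, 0.1564] o=[-0.3354, 0.4783, -0.0835] → [-0.8188, -0.0323, 0.0668, 0.0517, -0.9863, 0.1564]
J5: z=[0.8940, 0.1155, 0.4330] o=[-0.6915, 0.5722, 0.6267] → [-0.1596, 0.1327, 0.2941, 0.8940, 0.1155, 0.4330]
V = J·q̇ = [-0.9478, -0.6738, 0.7152, 1.5418, -0.1308, 0.8332]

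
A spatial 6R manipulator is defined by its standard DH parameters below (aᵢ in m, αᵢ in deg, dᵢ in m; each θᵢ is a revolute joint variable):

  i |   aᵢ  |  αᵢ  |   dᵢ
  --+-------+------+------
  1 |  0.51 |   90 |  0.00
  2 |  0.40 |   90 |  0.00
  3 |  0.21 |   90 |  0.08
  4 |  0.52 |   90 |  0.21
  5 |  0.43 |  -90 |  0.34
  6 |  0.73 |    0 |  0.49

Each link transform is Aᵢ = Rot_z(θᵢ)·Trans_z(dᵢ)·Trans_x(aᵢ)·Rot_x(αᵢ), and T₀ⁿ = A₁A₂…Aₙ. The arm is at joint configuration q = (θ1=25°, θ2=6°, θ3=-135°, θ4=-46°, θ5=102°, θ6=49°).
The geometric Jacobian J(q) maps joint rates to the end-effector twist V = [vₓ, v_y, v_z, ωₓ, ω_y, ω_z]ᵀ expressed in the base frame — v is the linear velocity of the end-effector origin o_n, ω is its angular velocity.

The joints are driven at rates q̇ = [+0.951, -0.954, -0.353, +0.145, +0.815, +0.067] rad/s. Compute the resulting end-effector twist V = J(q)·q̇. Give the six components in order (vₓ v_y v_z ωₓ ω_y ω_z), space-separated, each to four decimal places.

o_n = [0.2745, -0.4481, -0.3824]
J₁: ẑ×o_n = [0.4481, 0.2745, -0.0000], ω = ẑ
J2: z=[0.4226, -0.9063, 0.0000] o=[0.4622, 0.2155, 0.0000] → [0.3466, 0.1616, -0.4506, 0.4226, -0.9063, 0.0000]
J3: z=[0.0947, 0.0442, -0.9945] o=[0.8228, 0.3837, 0.0418] → [-0.8460, 0.5854, -0.0546, 0.0947, 0.0442, -0.9945]
J4: z=[-0.3385, -0.9381, -0.0739] o=[0.6337, 0.4594, -0.0533] → [0.2416, -0.0849, -0.0298, -0.3385, -0.9381, -0.0739]
J5: z=[0.6076, -0.2779, 0.7440] o=[0.1890, 0.3700, 0.2765] → [0.7918, 0.4640, -0.4733, 0.6076, -0.2779, 0.7440]
J6: z=[0.7732, -0.0074, -0.6342] o=[0.3175, -0.1376, 0.4390] → [-0.1909, 0.6623, -0.2404, 0.7732, -0.0074, -0.6342]
V = J·q̇ = [1.0617, 0.3105, 0.0429, 0.0613, 0.4860, 1.8552]

1.0617 0.3105 0.0429 0.0613 0.4860 1.8552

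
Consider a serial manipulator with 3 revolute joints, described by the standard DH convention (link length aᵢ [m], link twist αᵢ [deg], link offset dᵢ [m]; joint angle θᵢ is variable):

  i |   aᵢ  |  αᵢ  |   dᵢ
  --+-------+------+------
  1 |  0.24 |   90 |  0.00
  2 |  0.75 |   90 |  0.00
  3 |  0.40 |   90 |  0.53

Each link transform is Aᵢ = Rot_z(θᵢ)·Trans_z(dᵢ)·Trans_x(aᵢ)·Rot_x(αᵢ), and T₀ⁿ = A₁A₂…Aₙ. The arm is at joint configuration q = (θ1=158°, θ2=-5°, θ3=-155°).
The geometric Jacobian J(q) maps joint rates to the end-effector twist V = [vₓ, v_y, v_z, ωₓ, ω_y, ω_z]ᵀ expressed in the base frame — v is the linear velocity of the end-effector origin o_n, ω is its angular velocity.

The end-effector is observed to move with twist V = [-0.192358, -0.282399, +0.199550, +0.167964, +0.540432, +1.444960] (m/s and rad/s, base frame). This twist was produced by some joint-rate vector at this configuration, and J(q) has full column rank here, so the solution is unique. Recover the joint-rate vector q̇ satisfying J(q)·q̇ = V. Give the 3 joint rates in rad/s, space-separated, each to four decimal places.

o_n = [-0.6009, 0.0605, -0.5618]
J₁: ẑ×o_n = [-0.0605, -0.6009, 0.0000], ω = ẑ
J2: z=[0.3746, 0.9272, 0.0000] o=[-0.2225, 0.0899, 0.0000] → [-0.5208, 0.2104, 0.3398, 0.3746, 0.9272, 0.0000]
J3: z=[0.0808, -0.0326, -0.9962] o=[-0.9153, 0.3698, -0.0654] → [-0.2919, -0.2730, -0.0147, 0.0808, -0.0326, -0.9962]
q̇ = J⁺·V = [0.9110, 0.5640, -0.5360]

0.9110 0.5640 -0.5360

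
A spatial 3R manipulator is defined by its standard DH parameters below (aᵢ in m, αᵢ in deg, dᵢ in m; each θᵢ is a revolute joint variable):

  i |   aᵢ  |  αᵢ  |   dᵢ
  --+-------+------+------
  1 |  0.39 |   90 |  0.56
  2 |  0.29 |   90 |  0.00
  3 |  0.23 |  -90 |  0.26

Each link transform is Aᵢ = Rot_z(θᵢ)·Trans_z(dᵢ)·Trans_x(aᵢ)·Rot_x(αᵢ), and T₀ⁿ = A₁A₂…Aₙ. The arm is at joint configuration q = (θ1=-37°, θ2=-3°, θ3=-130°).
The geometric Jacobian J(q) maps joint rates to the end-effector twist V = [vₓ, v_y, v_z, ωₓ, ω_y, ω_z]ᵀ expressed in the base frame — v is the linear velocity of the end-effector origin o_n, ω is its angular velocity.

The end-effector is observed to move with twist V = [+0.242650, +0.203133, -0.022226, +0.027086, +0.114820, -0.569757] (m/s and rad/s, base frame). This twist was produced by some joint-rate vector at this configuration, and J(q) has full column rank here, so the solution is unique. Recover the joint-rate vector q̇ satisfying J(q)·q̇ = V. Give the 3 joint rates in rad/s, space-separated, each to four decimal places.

o_n = [0.5200, -0.1712, 0.2929]
J₁: ẑ×o_n = [0.1712, 0.5200, -0.0000], ω = ẑ
J2: z=[-0.6018, -0.7986, 0.0000] o=[0.3115, -0.2347, 0.5600] → [0.2133, -0.1607, 0.1284, -0.6018, -0.7986, 0.0000]
J3: z=[-0.0418, 0.0315, -0.9986] o=[0.5428, -0.4090, 0.5448] → [0.2295, 0.0122, -0.0092, -0.0418, 0.0315, -0.9986]
q̇ = J⁺·V = [0.3360, -0.1080, 0.9070]

0.3360 -0.1080 0.9070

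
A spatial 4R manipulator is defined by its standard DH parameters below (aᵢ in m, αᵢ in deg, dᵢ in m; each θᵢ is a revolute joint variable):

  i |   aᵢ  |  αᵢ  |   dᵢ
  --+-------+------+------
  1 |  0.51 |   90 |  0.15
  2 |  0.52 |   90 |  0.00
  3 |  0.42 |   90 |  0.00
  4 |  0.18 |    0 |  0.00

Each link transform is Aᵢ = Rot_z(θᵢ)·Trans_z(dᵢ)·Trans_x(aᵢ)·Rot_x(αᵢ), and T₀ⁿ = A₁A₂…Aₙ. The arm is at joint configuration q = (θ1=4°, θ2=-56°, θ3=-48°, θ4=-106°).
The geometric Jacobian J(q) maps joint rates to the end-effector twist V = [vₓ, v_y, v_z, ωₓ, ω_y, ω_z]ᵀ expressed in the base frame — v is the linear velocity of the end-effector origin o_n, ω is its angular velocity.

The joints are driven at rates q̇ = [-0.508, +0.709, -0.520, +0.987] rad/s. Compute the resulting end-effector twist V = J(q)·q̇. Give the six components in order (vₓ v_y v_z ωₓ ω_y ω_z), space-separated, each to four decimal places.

0.5662 -0.2554 0.4574 0.0243 -0.0470 0.3909

o_n = [1.0610, 0.3501, -0.3898]
J₁: ẑ×o_n = [-0.3501, 1.0610, 0.0000], ω = ẑ
J2: z=[0.0698, -0.9976, 0.0000] o=[0.5088, 0.0356, 0.1500] → [0.5385, 0.0377, 0.5728, 0.0698, -0.9976, 0.0000]
J3: z=[-0.8270, -0.0578, -0.5592] o=[0.7988, 0.0559, -0.2811] → [0.1708, -0.2365, -0.2282, -0.8270, -0.0578, -0.5592]
J4: z=[-0.4612, 0.6385, 0.6161] o=[0.9338, 0.3782, -0.5141] → [0.0966, 0.1357, -0.0682, -0.4612, 0.6385, 0.6161]
V = J·q̇ = [0.5662, -0.2554, 0.4574, 0.0243, -0.0470, 0.3909]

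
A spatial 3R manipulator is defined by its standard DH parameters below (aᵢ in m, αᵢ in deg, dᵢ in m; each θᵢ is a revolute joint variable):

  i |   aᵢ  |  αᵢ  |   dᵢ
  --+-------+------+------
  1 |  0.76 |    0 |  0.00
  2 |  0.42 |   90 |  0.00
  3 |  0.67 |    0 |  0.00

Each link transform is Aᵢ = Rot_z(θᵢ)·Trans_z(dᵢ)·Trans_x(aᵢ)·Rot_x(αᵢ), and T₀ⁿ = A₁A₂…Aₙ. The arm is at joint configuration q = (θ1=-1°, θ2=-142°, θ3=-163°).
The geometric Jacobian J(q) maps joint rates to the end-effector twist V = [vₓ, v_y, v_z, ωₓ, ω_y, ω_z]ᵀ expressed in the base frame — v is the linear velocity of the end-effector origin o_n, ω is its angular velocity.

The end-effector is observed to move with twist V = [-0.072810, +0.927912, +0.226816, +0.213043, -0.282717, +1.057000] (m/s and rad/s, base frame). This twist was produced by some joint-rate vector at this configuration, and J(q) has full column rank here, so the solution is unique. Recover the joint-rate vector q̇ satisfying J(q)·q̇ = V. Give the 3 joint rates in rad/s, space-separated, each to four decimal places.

o_n = [0.9362, 0.1196, -0.1959]
J₁: ẑ×o_n = [-0.1196, 0.9362, 0.0000], ω = ẑ
J2: z=[0.0000, 0.0000, 1.0000] o=[0.7599, -0.0133, 0.0000] → [-0.1328, 0.1763, 0.0000, 0.0000, 0.0000, 1.0000]
J3: z=[-0.6018, 0.7986, 0.0000] o=[0.4245, -0.2660, 0.0000] → [-0.1564, -0.1179, -0.6407, -0.6018, 0.7986, 0.0000]
q̇ = J⁺·V = [0.9210, 0.1360, -0.3540]

0.9210 0.1360 -0.3540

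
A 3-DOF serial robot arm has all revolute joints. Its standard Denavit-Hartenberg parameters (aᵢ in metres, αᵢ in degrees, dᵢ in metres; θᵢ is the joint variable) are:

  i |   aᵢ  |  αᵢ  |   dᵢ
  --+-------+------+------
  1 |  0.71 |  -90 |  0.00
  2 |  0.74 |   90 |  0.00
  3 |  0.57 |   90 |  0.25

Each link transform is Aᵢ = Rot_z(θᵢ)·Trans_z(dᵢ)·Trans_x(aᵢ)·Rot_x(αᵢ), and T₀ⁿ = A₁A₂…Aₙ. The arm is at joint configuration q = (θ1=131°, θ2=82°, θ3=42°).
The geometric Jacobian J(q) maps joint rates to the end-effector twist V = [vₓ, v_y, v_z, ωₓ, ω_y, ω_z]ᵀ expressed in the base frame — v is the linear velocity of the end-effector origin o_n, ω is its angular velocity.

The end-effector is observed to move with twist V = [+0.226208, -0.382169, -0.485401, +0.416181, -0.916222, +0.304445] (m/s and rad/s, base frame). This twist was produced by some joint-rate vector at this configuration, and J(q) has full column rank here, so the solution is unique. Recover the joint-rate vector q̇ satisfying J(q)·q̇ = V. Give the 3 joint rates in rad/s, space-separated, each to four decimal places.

o_n = [-1.0223, 0.5947, -1.1175]
J₁: ẑ×o_n = [-0.5947, -1.0223, 0.0000], ω = ẑ
J2: z=[-0.7547, -0.6561, 0.0000] o=[-0.4658, 0.5358, 0.0000] → [0.7331, -0.8434, -0.4095, -0.7547, -0.6561, 0.0000]
J3: z=[-0.6497, 0.7474, 0.1392] o=[-0.5334, 0.6136, -0.7328] → [-0.2849, -0.3180, 0.3777, -0.6497, 0.7474, 0.1392]
q̇ = J⁺·V = [0.4400, 0.2870, -0.9740]

0.4400 0.2870 -0.9740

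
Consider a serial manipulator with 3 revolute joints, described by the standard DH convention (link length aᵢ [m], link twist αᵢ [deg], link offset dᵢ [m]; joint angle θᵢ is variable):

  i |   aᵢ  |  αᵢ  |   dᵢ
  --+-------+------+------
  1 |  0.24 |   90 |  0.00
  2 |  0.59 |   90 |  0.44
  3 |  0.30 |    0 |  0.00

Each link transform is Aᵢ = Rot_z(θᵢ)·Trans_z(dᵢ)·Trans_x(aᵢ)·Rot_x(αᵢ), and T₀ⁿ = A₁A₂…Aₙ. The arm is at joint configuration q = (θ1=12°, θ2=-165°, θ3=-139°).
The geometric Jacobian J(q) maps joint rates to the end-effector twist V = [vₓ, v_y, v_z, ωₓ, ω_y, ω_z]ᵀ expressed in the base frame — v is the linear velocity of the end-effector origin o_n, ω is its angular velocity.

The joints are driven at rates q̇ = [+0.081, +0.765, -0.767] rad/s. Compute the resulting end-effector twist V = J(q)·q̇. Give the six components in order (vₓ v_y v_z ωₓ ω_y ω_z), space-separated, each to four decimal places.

o_n = [-0.0582, -0.2610, -0.0941]
J₁: ẑ×o_n = [0.2610, -0.0582, 0.0000], ω = ẑ
J2: z=[0.2079, -0.9781, 0.0000] o=[0.2348, 0.0499, 0.0000] → [0.0920, 0.0196, -0.3512, 0.2079, -0.9781, 0.0000]
J3: z=[-0.2532, -0.0538, 0.9659] o=[-0.2312, -0.4990, -0.1527] → [-0.2330, 0.1819, -0.0509, -0.2532, -0.0538, 0.9659]
V = J·q̇ = [0.2703, -0.1293, -0.2296, 0.3532, -0.7070, -0.6599]

0.2703 -0.1293 -0.2296 0.3532 -0.7070 -0.6599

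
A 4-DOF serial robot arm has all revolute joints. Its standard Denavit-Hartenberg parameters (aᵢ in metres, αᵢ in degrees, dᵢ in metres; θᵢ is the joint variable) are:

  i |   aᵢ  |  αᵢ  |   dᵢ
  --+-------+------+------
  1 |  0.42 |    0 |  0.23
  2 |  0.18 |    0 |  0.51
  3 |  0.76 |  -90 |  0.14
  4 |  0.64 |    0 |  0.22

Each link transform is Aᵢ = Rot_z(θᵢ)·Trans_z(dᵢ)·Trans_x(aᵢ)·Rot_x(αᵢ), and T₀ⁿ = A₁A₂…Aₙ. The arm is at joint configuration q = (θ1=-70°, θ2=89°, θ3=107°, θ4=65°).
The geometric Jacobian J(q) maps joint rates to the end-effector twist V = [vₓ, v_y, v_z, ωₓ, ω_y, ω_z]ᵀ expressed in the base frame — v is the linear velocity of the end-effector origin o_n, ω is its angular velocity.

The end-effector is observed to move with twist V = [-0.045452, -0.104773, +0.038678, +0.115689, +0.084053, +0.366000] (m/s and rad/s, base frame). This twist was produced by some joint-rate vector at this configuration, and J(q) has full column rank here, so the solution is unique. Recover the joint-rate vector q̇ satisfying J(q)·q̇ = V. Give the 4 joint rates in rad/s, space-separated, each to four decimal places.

o_n = [-0.4698, 0.3683, 0.3000]
J₁: ẑ×o_n = [-0.3683, -0.4698, 0.0000], ω = ẑ
J2: z=[0.0000, 0.0000, 1.0000] o=[0.1436, -0.3947, 0.2300] → [-0.7630, -0.6135, 0.0000, 0.0000, 0.0000, 1.0000]
J3: z=[0.0000, 0.0000, 1.0000] o=[0.3138, -0.3361, 0.7400] → [-0.7044, -0.7837, 0.0000, 0.0000, 0.0000, 1.0000]
J4: z=[-0.8090, -0.5878, 0.0000] o=[-0.1329, 0.2788, 0.8800] → [0.3409, -0.4693, -0.2705, -0.8090, -0.5878, 0.0000]
q̇ = J⁺·V = [0.6770, -0.5730, 0.2620, -0.1430]

0.6770 -0.5730 0.2620 -0.1430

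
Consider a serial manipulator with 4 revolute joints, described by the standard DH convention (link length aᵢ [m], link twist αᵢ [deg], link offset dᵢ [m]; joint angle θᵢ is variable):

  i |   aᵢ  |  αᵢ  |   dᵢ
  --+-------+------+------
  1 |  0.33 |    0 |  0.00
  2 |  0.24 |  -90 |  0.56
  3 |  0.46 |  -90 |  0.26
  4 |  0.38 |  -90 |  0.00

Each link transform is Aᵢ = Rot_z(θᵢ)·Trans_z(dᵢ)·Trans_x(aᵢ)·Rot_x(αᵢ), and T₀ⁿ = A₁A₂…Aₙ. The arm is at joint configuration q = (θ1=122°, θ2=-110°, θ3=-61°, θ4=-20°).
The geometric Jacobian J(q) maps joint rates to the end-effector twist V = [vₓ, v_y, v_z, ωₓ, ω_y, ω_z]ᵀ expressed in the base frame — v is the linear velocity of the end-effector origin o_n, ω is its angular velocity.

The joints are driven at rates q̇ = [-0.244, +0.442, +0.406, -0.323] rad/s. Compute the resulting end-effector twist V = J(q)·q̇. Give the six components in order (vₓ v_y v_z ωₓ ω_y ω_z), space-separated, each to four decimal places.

0.2065 0.3187 -0.1975 -0.3607 0.3384 0.3546

o_n = [0.3663, 0.7936, 1.2746]
J₁: ẑ×o_n = [-0.7936, 0.3663, 0.0000], ω = ẑ
J2: z=[0.0000, 0.0000, 1.0000] o=[-0.1749, 0.2799, 0.0000] → [-0.5137, 0.5411, 0.0000, 0.0000, 0.0000, 1.0000]
J3: z=[-0.2079, 0.9781, 0.0000] o=[0.0599, 0.3298, 0.5600] → [0.6990, 0.1486, -0.3961, -0.2079, 0.9781, 0.0000]
J4: z=[0.8555, 0.1818, -0.4848] o=[0.2240, 0.6304, 0.9623] → [0.1359, -0.3362, 0.1137, 0.8555, 0.1818, -0.4848]
V = J·q̇ = [0.2065, 0.3187, -0.1975, -0.3607, 0.3384, 0.3546]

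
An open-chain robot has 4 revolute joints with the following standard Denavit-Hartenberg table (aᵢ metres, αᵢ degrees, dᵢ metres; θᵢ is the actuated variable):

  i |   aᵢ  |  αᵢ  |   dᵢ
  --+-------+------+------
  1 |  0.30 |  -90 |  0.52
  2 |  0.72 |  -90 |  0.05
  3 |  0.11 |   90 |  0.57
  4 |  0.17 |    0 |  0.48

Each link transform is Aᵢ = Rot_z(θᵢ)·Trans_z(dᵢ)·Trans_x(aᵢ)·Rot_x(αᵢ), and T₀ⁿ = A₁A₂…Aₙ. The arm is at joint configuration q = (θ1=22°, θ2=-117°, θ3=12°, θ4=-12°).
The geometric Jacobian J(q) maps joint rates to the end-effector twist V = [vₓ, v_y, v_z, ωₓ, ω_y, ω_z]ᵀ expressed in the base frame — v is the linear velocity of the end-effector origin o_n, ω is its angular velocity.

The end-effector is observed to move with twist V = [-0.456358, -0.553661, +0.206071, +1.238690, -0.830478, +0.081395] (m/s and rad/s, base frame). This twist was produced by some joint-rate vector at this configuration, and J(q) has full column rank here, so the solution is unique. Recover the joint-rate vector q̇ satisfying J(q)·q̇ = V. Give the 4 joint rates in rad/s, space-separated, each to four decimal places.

-0.1320 -0.3400 0.8430 -0.9140

o_n = [0.0879, 0.5339, 1.7340]
J₁: ẑ×o_n = [-0.5339, 0.0879, 0.0000], ω = ẑ
J2: z=[-0.3746, 0.9272, 0.0000] o=[0.2782, 0.1124, 0.5200] → [1.1256, 0.4548, 0.0185, -0.3746, 0.9272, 0.0000]
J3: z=[0.8261, 0.3338, 0.4540] o=[-0.0436, 0.0363, 1.1615] → [-0.0348, -0.4132, 0.3672, 0.8261, 0.3338, 0.4540]
J4: z=[-0.4539, 0.8716, 0.1853] o=[0.3905, 0.1870, 1.5162] → [0.1256, 0.0428, 0.1063, -0.4539, 0.8716, 0.1853]
q̇ = J⁺·V = [-0.1320, -0.3400, 0.8430, -0.9140]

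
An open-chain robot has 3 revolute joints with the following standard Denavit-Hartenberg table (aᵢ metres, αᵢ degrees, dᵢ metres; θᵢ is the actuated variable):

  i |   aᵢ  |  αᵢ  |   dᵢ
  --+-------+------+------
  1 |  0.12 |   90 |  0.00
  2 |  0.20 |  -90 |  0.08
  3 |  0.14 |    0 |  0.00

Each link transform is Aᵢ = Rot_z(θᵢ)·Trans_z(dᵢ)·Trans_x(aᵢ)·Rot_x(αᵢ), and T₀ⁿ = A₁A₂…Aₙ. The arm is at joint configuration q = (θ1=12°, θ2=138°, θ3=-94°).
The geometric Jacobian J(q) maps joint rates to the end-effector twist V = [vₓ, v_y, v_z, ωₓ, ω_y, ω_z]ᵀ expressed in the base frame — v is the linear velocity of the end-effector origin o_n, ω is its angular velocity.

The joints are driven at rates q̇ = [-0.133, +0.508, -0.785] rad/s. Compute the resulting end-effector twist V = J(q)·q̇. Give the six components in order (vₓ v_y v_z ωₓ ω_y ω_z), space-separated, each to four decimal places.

-0.0143 0.0077 -0.1452 0.6194 -0.3877 0.4504

o_n = [0.0248, -0.2193, 0.1273]
J₁: ẑ×o_n = [0.2193, 0.0248, -0.0000], ω = ẑ
J2: z=[0.2079, -0.9781, 0.0000] o=[0.1174, 0.0249, 0.0000] → [-0.1245, -0.0265, -0.1414, 0.2079, -0.9781, 0.0000]
J3: z=[-0.6545, -0.1391, -0.7431] o=[-0.0114, -0.0842, 0.1338] → [-0.0995, -0.0311, 0.0935, -0.6545, -0.1391, -0.7431]
V = J·q̇ = [-0.0143, 0.0077, -0.1452, 0.6194, -0.3877, 0.4504]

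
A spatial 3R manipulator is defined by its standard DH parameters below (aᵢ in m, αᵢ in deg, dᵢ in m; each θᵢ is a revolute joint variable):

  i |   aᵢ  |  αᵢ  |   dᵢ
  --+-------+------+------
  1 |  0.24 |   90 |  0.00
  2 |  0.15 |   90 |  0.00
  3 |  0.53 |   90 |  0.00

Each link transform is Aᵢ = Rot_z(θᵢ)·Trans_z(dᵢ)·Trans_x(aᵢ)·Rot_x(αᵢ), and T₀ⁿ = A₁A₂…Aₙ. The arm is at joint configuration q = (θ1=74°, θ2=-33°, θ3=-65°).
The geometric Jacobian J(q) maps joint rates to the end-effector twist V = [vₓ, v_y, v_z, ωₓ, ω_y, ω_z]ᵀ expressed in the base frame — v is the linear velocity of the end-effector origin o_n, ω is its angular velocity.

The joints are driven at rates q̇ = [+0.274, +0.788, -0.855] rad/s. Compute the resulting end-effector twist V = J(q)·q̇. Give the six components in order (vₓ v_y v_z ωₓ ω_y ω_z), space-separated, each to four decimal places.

-0.4169 -0.2087 0.4708 0.8858 0.2304 0.9911

o_n = [-0.3091, 0.6646, -0.2037]
J₁: ẑ×o_n = [-0.6646, -0.3091, 0.0000], ω = ẑ
J2: z=[0.9613, -0.2756, 0.0000] o=[0.0662, 0.2307, 0.0000] → [0.0561, 0.1958, 0.3137, 0.9613, -0.2756, 0.0000]
J3: z=[-0.1501, -0.5235, -0.8387] o=[0.1008, 0.3516, -0.0817] → [0.3264, 0.3255, -0.2616, -0.1501, -0.5235, -0.8387]
V = J·q̇ = [-0.4169, -0.2087, 0.4708, 0.8858, 0.2304, 0.9911]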